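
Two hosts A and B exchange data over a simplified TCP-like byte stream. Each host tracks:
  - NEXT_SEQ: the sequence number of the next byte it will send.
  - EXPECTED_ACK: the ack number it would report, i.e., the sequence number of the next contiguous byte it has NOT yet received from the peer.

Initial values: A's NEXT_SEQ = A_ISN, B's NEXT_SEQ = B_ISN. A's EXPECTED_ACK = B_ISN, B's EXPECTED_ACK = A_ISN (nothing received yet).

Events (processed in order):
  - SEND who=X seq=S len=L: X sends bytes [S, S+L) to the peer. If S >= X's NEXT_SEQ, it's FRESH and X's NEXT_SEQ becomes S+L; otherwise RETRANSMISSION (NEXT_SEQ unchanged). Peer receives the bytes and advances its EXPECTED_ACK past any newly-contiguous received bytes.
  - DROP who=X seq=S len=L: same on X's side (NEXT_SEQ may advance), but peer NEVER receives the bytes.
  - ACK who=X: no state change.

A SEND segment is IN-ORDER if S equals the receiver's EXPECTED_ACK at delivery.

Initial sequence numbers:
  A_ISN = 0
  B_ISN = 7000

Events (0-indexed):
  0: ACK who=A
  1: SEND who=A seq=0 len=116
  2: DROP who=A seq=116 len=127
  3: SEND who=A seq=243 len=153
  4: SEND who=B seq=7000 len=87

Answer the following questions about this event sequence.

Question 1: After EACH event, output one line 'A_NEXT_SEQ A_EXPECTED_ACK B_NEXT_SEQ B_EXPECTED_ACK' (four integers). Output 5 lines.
0 7000 7000 0
116 7000 7000 116
243 7000 7000 116
396 7000 7000 116
396 7087 7087 116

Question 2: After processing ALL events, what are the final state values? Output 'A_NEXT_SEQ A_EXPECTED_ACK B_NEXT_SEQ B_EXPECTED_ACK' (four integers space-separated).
Answer: 396 7087 7087 116

Derivation:
After event 0: A_seq=0 A_ack=7000 B_seq=7000 B_ack=0
After event 1: A_seq=116 A_ack=7000 B_seq=7000 B_ack=116
After event 2: A_seq=243 A_ack=7000 B_seq=7000 B_ack=116
After event 3: A_seq=396 A_ack=7000 B_seq=7000 B_ack=116
After event 4: A_seq=396 A_ack=7087 B_seq=7087 B_ack=116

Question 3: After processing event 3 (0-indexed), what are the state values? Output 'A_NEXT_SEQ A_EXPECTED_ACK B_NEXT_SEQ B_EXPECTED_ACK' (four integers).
After event 0: A_seq=0 A_ack=7000 B_seq=7000 B_ack=0
After event 1: A_seq=116 A_ack=7000 B_seq=7000 B_ack=116
After event 2: A_seq=243 A_ack=7000 B_seq=7000 B_ack=116
After event 3: A_seq=396 A_ack=7000 B_seq=7000 B_ack=116

396 7000 7000 116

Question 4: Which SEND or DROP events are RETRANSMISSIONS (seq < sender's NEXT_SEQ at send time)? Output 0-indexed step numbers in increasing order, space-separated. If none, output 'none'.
Step 1: SEND seq=0 -> fresh
Step 2: DROP seq=116 -> fresh
Step 3: SEND seq=243 -> fresh
Step 4: SEND seq=7000 -> fresh

Answer: none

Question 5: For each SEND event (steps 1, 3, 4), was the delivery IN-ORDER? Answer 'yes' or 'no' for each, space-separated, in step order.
Step 1: SEND seq=0 -> in-order
Step 3: SEND seq=243 -> out-of-order
Step 4: SEND seq=7000 -> in-order

Answer: yes no yes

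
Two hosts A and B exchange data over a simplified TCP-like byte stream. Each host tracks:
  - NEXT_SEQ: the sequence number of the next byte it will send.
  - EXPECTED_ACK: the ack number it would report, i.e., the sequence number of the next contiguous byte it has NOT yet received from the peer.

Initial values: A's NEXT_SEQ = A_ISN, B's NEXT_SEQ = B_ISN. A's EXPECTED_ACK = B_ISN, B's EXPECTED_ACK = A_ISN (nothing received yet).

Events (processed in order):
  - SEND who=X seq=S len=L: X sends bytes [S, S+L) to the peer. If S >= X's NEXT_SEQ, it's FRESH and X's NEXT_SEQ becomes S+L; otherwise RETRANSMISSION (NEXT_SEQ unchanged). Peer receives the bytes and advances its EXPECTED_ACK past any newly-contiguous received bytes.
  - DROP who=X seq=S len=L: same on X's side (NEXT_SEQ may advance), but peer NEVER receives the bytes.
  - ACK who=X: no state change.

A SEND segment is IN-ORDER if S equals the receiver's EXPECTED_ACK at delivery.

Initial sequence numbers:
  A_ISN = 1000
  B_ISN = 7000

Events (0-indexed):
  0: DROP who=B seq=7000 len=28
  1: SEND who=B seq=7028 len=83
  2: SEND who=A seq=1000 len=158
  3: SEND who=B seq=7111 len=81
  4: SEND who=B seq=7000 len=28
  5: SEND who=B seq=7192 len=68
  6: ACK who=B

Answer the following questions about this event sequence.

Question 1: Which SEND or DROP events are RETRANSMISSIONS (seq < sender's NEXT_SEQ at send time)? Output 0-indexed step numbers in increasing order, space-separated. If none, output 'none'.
Answer: 4

Derivation:
Step 0: DROP seq=7000 -> fresh
Step 1: SEND seq=7028 -> fresh
Step 2: SEND seq=1000 -> fresh
Step 3: SEND seq=7111 -> fresh
Step 4: SEND seq=7000 -> retransmit
Step 5: SEND seq=7192 -> fresh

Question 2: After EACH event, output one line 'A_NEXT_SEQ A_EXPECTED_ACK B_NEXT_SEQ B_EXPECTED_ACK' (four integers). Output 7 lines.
1000 7000 7028 1000
1000 7000 7111 1000
1158 7000 7111 1158
1158 7000 7192 1158
1158 7192 7192 1158
1158 7260 7260 1158
1158 7260 7260 1158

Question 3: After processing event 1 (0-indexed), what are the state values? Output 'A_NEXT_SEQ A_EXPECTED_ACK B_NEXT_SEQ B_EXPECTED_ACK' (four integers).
After event 0: A_seq=1000 A_ack=7000 B_seq=7028 B_ack=1000
After event 1: A_seq=1000 A_ack=7000 B_seq=7111 B_ack=1000

1000 7000 7111 1000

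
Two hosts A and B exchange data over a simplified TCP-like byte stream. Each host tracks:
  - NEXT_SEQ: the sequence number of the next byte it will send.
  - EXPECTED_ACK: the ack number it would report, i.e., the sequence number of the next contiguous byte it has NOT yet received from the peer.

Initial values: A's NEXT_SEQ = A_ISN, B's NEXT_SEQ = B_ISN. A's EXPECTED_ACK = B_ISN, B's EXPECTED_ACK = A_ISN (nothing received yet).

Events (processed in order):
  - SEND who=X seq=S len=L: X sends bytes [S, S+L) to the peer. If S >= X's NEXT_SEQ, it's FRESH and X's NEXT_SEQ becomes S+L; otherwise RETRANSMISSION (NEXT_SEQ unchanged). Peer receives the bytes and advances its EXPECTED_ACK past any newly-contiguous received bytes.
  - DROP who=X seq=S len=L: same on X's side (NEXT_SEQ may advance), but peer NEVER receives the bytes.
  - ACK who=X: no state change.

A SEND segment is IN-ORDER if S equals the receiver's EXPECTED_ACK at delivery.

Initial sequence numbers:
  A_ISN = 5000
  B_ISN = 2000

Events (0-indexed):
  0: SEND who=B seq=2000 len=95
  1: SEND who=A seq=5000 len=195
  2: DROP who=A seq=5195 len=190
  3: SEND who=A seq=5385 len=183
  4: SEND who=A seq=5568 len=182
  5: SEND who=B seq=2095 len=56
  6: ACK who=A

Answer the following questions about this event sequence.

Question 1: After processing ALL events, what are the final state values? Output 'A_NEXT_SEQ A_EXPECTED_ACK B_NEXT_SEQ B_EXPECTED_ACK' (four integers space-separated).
After event 0: A_seq=5000 A_ack=2095 B_seq=2095 B_ack=5000
After event 1: A_seq=5195 A_ack=2095 B_seq=2095 B_ack=5195
After event 2: A_seq=5385 A_ack=2095 B_seq=2095 B_ack=5195
After event 3: A_seq=5568 A_ack=2095 B_seq=2095 B_ack=5195
After event 4: A_seq=5750 A_ack=2095 B_seq=2095 B_ack=5195
After event 5: A_seq=5750 A_ack=2151 B_seq=2151 B_ack=5195
After event 6: A_seq=5750 A_ack=2151 B_seq=2151 B_ack=5195

Answer: 5750 2151 2151 5195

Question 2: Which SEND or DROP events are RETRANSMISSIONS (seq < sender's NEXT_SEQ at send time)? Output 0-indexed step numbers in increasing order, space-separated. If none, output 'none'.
Answer: none

Derivation:
Step 0: SEND seq=2000 -> fresh
Step 1: SEND seq=5000 -> fresh
Step 2: DROP seq=5195 -> fresh
Step 3: SEND seq=5385 -> fresh
Step 4: SEND seq=5568 -> fresh
Step 5: SEND seq=2095 -> fresh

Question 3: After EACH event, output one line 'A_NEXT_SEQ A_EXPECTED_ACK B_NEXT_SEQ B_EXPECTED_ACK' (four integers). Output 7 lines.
5000 2095 2095 5000
5195 2095 2095 5195
5385 2095 2095 5195
5568 2095 2095 5195
5750 2095 2095 5195
5750 2151 2151 5195
5750 2151 2151 5195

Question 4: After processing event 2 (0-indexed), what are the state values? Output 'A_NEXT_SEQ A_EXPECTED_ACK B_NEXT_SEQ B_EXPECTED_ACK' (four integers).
After event 0: A_seq=5000 A_ack=2095 B_seq=2095 B_ack=5000
After event 1: A_seq=5195 A_ack=2095 B_seq=2095 B_ack=5195
After event 2: A_seq=5385 A_ack=2095 B_seq=2095 B_ack=5195

5385 2095 2095 5195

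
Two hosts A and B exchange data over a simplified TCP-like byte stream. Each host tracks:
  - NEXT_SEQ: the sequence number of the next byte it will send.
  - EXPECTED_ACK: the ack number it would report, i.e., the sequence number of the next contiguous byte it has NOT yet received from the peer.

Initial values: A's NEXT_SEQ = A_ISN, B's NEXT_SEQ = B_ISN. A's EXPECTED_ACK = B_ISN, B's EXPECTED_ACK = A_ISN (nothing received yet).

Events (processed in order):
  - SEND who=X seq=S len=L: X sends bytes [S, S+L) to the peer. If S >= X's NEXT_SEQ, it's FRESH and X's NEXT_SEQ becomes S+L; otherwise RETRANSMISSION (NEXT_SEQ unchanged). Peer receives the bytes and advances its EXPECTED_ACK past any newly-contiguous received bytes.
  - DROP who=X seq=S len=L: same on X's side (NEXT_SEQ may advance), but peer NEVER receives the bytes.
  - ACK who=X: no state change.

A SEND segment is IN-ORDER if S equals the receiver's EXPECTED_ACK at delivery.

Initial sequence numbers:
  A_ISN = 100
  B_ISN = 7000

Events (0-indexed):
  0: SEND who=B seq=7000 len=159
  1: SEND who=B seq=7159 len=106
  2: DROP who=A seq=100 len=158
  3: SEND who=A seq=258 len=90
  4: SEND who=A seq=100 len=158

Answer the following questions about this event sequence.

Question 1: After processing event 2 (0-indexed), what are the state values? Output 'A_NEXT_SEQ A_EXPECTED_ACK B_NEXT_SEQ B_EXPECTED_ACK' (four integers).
After event 0: A_seq=100 A_ack=7159 B_seq=7159 B_ack=100
After event 1: A_seq=100 A_ack=7265 B_seq=7265 B_ack=100
After event 2: A_seq=258 A_ack=7265 B_seq=7265 B_ack=100

258 7265 7265 100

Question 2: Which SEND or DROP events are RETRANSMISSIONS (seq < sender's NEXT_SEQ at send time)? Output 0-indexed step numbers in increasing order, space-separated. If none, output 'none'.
Answer: 4

Derivation:
Step 0: SEND seq=7000 -> fresh
Step 1: SEND seq=7159 -> fresh
Step 2: DROP seq=100 -> fresh
Step 3: SEND seq=258 -> fresh
Step 4: SEND seq=100 -> retransmit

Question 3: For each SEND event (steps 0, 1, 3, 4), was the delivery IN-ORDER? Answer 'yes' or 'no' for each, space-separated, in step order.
Step 0: SEND seq=7000 -> in-order
Step 1: SEND seq=7159 -> in-order
Step 3: SEND seq=258 -> out-of-order
Step 4: SEND seq=100 -> in-order

Answer: yes yes no yes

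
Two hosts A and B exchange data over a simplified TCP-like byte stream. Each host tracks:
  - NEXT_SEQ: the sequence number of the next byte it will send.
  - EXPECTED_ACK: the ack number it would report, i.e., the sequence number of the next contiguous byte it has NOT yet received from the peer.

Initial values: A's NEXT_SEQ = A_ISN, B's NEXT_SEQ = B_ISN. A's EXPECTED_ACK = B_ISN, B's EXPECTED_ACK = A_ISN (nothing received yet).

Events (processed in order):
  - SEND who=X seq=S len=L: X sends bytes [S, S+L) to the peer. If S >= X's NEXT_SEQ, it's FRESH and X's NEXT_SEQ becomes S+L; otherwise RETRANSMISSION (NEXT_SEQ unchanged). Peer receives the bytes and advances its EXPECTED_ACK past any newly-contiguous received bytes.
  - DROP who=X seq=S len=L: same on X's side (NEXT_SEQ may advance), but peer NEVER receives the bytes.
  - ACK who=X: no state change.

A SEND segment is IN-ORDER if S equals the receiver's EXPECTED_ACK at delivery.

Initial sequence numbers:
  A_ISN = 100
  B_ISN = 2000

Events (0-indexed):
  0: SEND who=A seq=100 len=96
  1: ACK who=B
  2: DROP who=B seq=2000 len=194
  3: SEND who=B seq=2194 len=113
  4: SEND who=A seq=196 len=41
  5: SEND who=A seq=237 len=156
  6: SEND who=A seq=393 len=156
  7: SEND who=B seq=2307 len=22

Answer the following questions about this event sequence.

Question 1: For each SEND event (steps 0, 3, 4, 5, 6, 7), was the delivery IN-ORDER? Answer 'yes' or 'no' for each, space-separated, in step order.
Answer: yes no yes yes yes no

Derivation:
Step 0: SEND seq=100 -> in-order
Step 3: SEND seq=2194 -> out-of-order
Step 4: SEND seq=196 -> in-order
Step 5: SEND seq=237 -> in-order
Step 6: SEND seq=393 -> in-order
Step 7: SEND seq=2307 -> out-of-order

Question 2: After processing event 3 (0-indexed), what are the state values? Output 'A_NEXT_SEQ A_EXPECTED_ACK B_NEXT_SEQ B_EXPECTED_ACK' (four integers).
After event 0: A_seq=196 A_ack=2000 B_seq=2000 B_ack=196
After event 1: A_seq=196 A_ack=2000 B_seq=2000 B_ack=196
After event 2: A_seq=196 A_ack=2000 B_seq=2194 B_ack=196
After event 3: A_seq=196 A_ack=2000 B_seq=2307 B_ack=196

196 2000 2307 196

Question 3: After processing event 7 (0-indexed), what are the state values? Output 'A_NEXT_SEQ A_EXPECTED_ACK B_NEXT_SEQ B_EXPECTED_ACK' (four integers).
After event 0: A_seq=196 A_ack=2000 B_seq=2000 B_ack=196
After event 1: A_seq=196 A_ack=2000 B_seq=2000 B_ack=196
After event 2: A_seq=196 A_ack=2000 B_seq=2194 B_ack=196
After event 3: A_seq=196 A_ack=2000 B_seq=2307 B_ack=196
After event 4: A_seq=237 A_ack=2000 B_seq=2307 B_ack=237
After event 5: A_seq=393 A_ack=2000 B_seq=2307 B_ack=393
After event 6: A_seq=549 A_ack=2000 B_seq=2307 B_ack=549
After event 7: A_seq=549 A_ack=2000 B_seq=2329 B_ack=549

549 2000 2329 549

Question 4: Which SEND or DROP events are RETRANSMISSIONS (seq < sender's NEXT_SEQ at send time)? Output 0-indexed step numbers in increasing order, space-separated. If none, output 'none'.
Step 0: SEND seq=100 -> fresh
Step 2: DROP seq=2000 -> fresh
Step 3: SEND seq=2194 -> fresh
Step 4: SEND seq=196 -> fresh
Step 5: SEND seq=237 -> fresh
Step 6: SEND seq=393 -> fresh
Step 7: SEND seq=2307 -> fresh

Answer: none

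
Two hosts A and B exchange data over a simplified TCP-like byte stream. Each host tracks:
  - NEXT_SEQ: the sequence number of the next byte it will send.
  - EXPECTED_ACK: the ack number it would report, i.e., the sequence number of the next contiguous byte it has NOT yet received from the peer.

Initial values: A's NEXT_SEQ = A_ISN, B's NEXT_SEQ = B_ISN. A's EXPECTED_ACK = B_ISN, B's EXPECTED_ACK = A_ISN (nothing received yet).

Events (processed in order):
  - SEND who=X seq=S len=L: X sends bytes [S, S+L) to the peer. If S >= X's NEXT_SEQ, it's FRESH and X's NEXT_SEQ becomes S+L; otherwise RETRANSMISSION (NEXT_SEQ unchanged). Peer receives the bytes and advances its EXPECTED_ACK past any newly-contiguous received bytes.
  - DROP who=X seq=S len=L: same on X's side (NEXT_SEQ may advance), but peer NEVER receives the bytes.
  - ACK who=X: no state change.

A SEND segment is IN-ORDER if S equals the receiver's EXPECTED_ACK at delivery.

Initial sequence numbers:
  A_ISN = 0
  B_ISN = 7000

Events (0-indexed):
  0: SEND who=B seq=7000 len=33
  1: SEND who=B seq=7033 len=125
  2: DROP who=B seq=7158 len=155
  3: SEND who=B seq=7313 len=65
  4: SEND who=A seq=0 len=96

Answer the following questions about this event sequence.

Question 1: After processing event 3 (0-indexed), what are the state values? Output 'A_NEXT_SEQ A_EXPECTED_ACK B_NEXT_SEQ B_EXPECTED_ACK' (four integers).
After event 0: A_seq=0 A_ack=7033 B_seq=7033 B_ack=0
After event 1: A_seq=0 A_ack=7158 B_seq=7158 B_ack=0
After event 2: A_seq=0 A_ack=7158 B_seq=7313 B_ack=0
After event 3: A_seq=0 A_ack=7158 B_seq=7378 B_ack=0

0 7158 7378 0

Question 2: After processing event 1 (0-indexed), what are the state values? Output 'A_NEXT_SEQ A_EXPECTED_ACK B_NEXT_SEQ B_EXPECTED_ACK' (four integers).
After event 0: A_seq=0 A_ack=7033 B_seq=7033 B_ack=0
After event 1: A_seq=0 A_ack=7158 B_seq=7158 B_ack=0

0 7158 7158 0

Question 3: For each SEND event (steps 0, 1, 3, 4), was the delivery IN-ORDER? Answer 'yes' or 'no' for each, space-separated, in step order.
Answer: yes yes no yes

Derivation:
Step 0: SEND seq=7000 -> in-order
Step 1: SEND seq=7033 -> in-order
Step 3: SEND seq=7313 -> out-of-order
Step 4: SEND seq=0 -> in-order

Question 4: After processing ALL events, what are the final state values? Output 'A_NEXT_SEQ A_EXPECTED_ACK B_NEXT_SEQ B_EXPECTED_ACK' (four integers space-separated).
Answer: 96 7158 7378 96

Derivation:
After event 0: A_seq=0 A_ack=7033 B_seq=7033 B_ack=0
After event 1: A_seq=0 A_ack=7158 B_seq=7158 B_ack=0
After event 2: A_seq=0 A_ack=7158 B_seq=7313 B_ack=0
After event 3: A_seq=0 A_ack=7158 B_seq=7378 B_ack=0
After event 4: A_seq=96 A_ack=7158 B_seq=7378 B_ack=96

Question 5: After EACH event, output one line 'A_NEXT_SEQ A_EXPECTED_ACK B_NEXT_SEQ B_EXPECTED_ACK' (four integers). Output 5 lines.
0 7033 7033 0
0 7158 7158 0
0 7158 7313 0
0 7158 7378 0
96 7158 7378 96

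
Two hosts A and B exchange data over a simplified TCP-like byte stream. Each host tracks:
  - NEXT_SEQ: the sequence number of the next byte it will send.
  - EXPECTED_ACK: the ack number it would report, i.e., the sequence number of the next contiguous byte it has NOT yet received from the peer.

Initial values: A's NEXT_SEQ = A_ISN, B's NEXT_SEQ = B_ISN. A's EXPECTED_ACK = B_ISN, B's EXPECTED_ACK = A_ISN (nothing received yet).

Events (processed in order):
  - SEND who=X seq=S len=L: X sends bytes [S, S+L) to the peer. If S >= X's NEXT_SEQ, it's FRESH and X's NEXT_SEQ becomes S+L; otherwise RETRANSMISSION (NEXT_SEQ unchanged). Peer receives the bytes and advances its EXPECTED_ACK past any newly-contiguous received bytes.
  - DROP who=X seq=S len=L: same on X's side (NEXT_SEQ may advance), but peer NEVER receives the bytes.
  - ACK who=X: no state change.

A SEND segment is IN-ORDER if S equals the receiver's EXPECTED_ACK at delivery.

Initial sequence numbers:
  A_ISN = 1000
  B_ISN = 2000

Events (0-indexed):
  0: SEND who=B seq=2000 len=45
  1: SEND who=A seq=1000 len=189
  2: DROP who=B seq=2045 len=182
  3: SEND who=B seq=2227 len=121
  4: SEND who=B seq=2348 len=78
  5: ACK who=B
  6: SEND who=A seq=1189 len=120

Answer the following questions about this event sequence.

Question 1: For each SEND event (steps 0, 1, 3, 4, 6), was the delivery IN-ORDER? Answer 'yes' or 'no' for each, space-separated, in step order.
Answer: yes yes no no yes

Derivation:
Step 0: SEND seq=2000 -> in-order
Step 1: SEND seq=1000 -> in-order
Step 3: SEND seq=2227 -> out-of-order
Step 4: SEND seq=2348 -> out-of-order
Step 6: SEND seq=1189 -> in-order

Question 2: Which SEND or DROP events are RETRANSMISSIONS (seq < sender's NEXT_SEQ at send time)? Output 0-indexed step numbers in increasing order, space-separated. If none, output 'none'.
Answer: none

Derivation:
Step 0: SEND seq=2000 -> fresh
Step 1: SEND seq=1000 -> fresh
Step 2: DROP seq=2045 -> fresh
Step 3: SEND seq=2227 -> fresh
Step 4: SEND seq=2348 -> fresh
Step 6: SEND seq=1189 -> fresh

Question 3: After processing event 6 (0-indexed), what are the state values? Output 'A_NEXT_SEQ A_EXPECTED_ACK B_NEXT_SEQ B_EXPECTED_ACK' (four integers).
After event 0: A_seq=1000 A_ack=2045 B_seq=2045 B_ack=1000
After event 1: A_seq=1189 A_ack=2045 B_seq=2045 B_ack=1189
After event 2: A_seq=1189 A_ack=2045 B_seq=2227 B_ack=1189
After event 3: A_seq=1189 A_ack=2045 B_seq=2348 B_ack=1189
After event 4: A_seq=1189 A_ack=2045 B_seq=2426 B_ack=1189
After event 5: A_seq=1189 A_ack=2045 B_seq=2426 B_ack=1189
After event 6: A_seq=1309 A_ack=2045 B_seq=2426 B_ack=1309

1309 2045 2426 1309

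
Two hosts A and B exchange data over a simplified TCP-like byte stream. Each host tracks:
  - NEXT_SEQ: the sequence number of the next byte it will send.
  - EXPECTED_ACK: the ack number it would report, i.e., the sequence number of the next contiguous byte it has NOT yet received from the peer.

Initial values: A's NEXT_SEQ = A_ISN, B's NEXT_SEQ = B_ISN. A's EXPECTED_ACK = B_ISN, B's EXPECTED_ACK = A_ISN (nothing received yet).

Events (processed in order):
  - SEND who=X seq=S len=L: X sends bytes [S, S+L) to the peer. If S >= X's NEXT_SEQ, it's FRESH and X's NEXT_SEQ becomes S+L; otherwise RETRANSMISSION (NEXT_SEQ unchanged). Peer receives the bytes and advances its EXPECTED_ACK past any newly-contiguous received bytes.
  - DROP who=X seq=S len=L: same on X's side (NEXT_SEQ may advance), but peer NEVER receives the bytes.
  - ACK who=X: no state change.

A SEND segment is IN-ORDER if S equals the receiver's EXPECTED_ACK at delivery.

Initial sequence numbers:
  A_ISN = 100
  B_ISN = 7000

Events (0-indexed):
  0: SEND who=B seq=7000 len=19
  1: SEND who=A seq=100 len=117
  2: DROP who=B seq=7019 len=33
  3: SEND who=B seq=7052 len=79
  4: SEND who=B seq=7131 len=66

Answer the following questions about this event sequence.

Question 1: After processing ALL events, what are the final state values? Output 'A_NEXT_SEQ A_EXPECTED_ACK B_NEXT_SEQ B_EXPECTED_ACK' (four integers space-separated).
Answer: 217 7019 7197 217

Derivation:
After event 0: A_seq=100 A_ack=7019 B_seq=7019 B_ack=100
After event 1: A_seq=217 A_ack=7019 B_seq=7019 B_ack=217
After event 2: A_seq=217 A_ack=7019 B_seq=7052 B_ack=217
After event 3: A_seq=217 A_ack=7019 B_seq=7131 B_ack=217
After event 4: A_seq=217 A_ack=7019 B_seq=7197 B_ack=217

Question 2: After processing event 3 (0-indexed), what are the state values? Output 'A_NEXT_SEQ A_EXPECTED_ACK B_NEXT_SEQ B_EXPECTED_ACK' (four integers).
After event 0: A_seq=100 A_ack=7019 B_seq=7019 B_ack=100
After event 1: A_seq=217 A_ack=7019 B_seq=7019 B_ack=217
After event 2: A_seq=217 A_ack=7019 B_seq=7052 B_ack=217
After event 3: A_seq=217 A_ack=7019 B_seq=7131 B_ack=217

217 7019 7131 217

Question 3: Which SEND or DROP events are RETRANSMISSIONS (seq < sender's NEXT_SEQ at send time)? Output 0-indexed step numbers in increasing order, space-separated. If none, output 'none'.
Answer: none

Derivation:
Step 0: SEND seq=7000 -> fresh
Step 1: SEND seq=100 -> fresh
Step 2: DROP seq=7019 -> fresh
Step 3: SEND seq=7052 -> fresh
Step 4: SEND seq=7131 -> fresh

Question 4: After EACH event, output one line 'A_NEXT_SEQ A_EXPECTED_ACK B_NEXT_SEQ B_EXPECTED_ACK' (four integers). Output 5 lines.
100 7019 7019 100
217 7019 7019 217
217 7019 7052 217
217 7019 7131 217
217 7019 7197 217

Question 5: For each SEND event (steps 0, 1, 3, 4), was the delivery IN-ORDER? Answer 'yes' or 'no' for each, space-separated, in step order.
Answer: yes yes no no

Derivation:
Step 0: SEND seq=7000 -> in-order
Step 1: SEND seq=100 -> in-order
Step 3: SEND seq=7052 -> out-of-order
Step 4: SEND seq=7131 -> out-of-order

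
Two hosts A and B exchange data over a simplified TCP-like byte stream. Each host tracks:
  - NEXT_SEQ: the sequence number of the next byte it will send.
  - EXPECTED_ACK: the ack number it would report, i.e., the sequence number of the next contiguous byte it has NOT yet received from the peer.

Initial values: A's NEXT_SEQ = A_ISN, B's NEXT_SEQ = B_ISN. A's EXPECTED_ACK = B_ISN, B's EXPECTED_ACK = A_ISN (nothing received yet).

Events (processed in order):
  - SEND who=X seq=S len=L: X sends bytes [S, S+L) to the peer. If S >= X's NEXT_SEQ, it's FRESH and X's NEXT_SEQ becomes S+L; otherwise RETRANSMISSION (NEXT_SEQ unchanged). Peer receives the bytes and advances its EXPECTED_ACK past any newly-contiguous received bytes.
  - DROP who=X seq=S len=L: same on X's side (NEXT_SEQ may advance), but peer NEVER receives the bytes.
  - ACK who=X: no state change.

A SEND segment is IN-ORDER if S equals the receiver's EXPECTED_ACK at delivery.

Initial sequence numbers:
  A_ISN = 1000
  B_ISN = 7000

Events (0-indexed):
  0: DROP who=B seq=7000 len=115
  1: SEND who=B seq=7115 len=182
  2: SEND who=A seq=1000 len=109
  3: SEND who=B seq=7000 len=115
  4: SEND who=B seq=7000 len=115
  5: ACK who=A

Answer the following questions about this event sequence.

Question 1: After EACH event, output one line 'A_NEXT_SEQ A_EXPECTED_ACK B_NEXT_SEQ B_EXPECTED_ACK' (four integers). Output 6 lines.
1000 7000 7115 1000
1000 7000 7297 1000
1109 7000 7297 1109
1109 7297 7297 1109
1109 7297 7297 1109
1109 7297 7297 1109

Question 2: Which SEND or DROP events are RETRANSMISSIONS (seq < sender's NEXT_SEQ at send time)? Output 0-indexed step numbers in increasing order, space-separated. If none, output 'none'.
Step 0: DROP seq=7000 -> fresh
Step 1: SEND seq=7115 -> fresh
Step 2: SEND seq=1000 -> fresh
Step 3: SEND seq=7000 -> retransmit
Step 4: SEND seq=7000 -> retransmit

Answer: 3 4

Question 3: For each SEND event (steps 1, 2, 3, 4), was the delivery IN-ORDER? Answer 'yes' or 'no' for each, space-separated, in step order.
Step 1: SEND seq=7115 -> out-of-order
Step 2: SEND seq=1000 -> in-order
Step 3: SEND seq=7000 -> in-order
Step 4: SEND seq=7000 -> out-of-order

Answer: no yes yes no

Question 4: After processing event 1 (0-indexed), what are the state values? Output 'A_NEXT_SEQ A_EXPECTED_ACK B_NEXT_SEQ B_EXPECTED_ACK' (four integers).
After event 0: A_seq=1000 A_ack=7000 B_seq=7115 B_ack=1000
After event 1: A_seq=1000 A_ack=7000 B_seq=7297 B_ack=1000

1000 7000 7297 1000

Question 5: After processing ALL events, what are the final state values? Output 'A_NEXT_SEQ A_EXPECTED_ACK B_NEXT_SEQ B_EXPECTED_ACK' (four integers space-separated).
Answer: 1109 7297 7297 1109

Derivation:
After event 0: A_seq=1000 A_ack=7000 B_seq=7115 B_ack=1000
After event 1: A_seq=1000 A_ack=7000 B_seq=7297 B_ack=1000
After event 2: A_seq=1109 A_ack=7000 B_seq=7297 B_ack=1109
After event 3: A_seq=1109 A_ack=7297 B_seq=7297 B_ack=1109
After event 4: A_seq=1109 A_ack=7297 B_seq=7297 B_ack=1109
After event 5: A_seq=1109 A_ack=7297 B_seq=7297 B_ack=1109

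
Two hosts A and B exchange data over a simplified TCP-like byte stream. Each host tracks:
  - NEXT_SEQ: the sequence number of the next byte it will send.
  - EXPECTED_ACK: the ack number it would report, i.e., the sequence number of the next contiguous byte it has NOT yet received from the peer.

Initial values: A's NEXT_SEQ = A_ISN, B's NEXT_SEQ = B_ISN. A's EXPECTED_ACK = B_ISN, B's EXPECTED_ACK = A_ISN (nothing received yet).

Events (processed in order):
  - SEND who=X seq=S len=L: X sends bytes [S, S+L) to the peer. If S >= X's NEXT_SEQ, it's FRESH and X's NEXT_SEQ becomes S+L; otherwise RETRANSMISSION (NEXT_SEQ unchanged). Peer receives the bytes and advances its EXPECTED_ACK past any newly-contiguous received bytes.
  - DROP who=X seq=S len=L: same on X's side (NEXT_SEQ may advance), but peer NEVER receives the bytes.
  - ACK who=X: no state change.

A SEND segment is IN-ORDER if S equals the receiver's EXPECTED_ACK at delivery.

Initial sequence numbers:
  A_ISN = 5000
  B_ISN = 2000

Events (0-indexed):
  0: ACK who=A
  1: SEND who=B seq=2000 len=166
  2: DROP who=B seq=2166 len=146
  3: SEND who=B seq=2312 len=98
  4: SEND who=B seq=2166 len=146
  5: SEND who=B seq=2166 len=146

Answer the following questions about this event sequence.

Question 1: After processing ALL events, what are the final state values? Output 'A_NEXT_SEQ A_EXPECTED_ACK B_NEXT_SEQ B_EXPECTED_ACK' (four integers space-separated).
After event 0: A_seq=5000 A_ack=2000 B_seq=2000 B_ack=5000
After event 1: A_seq=5000 A_ack=2166 B_seq=2166 B_ack=5000
After event 2: A_seq=5000 A_ack=2166 B_seq=2312 B_ack=5000
After event 3: A_seq=5000 A_ack=2166 B_seq=2410 B_ack=5000
After event 4: A_seq=5000 A_ack=2410 B_seq=2410 B_ack=5000
After event 5: A_seq=5000 A_ack=2410 B_seq=2410 B_ack=5000

Answer: 5000 2410 2410 5000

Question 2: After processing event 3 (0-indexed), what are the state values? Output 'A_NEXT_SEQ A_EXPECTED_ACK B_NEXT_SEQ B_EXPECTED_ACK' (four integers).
After event 0: A_seq=5000 A_ack=2000 B_seq=2000 B_ack=5000
After event 1: A_seq=5000 A_ack=2166 B_seq=2166 B_ack=5000
After event 2: A_seq=5000 A_ack=2166 B_seq=2312 B_ack=5000
After event 3: A_seq=5000 A_ack=2166 B_seq=2410 B_ack=5000

5000 2166 2410 5000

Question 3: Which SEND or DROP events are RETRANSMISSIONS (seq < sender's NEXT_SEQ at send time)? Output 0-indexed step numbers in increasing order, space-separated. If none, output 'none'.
Answer: 4 5

Derivation:
Step 1: SEND seq=2000 -> fresh
Step 2: DROP seq=2166 -> fresh
Step 3: SEND seq=2312 -> fresh
Step 4: SEND seq=2166 -> retransmit
Step 5: SEND seq=2166 -> retransmit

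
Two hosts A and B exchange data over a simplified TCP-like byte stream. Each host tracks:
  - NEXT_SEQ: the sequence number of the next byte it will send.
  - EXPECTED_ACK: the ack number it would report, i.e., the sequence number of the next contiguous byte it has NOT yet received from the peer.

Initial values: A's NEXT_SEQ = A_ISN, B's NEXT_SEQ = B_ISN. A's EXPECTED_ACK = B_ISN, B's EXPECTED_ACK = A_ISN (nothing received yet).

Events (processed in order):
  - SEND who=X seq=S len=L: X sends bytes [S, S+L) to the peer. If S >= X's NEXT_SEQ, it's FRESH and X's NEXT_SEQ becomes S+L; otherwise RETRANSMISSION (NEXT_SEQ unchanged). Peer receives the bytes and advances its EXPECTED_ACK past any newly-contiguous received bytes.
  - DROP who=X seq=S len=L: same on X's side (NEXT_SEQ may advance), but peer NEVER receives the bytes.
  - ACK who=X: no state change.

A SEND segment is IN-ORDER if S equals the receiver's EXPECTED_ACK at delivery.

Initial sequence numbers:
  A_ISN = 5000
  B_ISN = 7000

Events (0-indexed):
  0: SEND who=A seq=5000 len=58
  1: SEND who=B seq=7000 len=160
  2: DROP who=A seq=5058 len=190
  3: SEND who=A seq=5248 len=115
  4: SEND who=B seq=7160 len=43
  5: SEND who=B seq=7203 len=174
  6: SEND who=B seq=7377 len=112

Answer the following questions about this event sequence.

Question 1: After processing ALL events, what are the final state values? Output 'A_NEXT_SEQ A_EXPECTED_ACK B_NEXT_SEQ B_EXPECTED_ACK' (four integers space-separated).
Answer: 5363 7489 7489 5058

Derivation:
After event 0: A_seq=5058 A_ack=7000 B_seq=7000 B_ack=5058
After event 1: A_seq=5058 A_ack=7160 B_seq=7160 B_ack=5058
After event 2: A_seq=5248 A_ack=7160 B_seq=7160 B_ack=5058
After event 3: A_seq=5363 A_ack=7160 B_seq=7160 B_ack=5058
After event 4: A_seq=5363 A_ack=7203 B_seq=7203 B_ack=5058
After event 5: A_seq=5363 A_ack=7377 B_seq=7377 B_ack=5058
After event 6: A_seq=5363 A_ack=7489 B_seq=7489 B_ack=5058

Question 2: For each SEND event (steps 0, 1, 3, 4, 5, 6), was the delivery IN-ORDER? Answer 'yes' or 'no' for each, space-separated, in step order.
Answer: yes yes no yes yes yes

Derivation:
Step 0: SEND seq=5000 -> in-order
Step 1: SEND seq=7000 -> in-order
Step 3: SEND seq=5248 -> out-of-order
Step 4: SEND seq=7160 -> in-order
Step 5: SEND seq=7203 -> in-order
Step 6: SEND seq=7377 -> in-order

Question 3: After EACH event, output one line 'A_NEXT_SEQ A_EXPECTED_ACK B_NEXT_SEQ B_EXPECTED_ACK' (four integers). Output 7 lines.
5058 7000 7000 5058
5058 7160 7160 5058
5248 7160 7160 5058
5363 7160 7160 5058
5363 7203 7203 5058
5363 7377 7377 5058
5363 7489 7489 5058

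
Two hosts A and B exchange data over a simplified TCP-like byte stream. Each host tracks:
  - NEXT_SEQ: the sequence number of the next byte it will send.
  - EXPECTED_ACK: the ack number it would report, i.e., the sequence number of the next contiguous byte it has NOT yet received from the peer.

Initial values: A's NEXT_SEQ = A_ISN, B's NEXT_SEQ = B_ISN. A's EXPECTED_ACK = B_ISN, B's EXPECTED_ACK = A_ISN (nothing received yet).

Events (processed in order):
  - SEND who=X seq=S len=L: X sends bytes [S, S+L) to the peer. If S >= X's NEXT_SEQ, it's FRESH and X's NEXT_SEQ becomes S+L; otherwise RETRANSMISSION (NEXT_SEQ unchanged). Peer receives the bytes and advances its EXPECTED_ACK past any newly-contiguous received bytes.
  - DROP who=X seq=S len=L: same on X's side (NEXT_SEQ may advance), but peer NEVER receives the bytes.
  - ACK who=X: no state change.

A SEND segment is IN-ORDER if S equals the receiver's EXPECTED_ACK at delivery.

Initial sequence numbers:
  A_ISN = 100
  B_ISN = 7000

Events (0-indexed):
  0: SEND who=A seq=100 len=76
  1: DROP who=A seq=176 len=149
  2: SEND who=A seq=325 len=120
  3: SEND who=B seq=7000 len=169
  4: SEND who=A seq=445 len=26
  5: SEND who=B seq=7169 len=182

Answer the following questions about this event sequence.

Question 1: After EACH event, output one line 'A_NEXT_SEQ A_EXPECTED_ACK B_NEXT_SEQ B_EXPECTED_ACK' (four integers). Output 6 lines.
176 7000 7000 176
325 7000 7000 176
445 7000 7000 176
445 7169 7169 176
471 7169 7169 176
471 7351 7351 176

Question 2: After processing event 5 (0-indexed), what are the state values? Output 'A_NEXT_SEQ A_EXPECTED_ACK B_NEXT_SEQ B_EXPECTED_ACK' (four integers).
After event 0: A_seq=176 A_ack=7000 B_seq=7000 B_ack=176
After event 1: A_seq=325 A_ack=7000 B_seq=7000 B_ack=176
After event 2: A_seq=445 A_ack=7000 B_seq=7000 B_ack=176
After event 3: A_seq=445 A_ack=7169 B_seq=7169 B_ack=176
After event 4: A_seq=471 A_ack=7169 B_seq=7169 B_ack=176
After event 5: A_seq=471 A_ack=7351 B_seq=7351 B_ack=176

471 7351 7351 176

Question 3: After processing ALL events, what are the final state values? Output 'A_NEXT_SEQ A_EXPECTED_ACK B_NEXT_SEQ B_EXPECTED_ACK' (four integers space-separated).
After event 0: A_seq=176 A_ack=7000 B_seq=7000 B_ack=176
After event 1: A_seq=325 A_ack=7000 B_seq=7000 B_ack=176
After event 2: A_seq=445 A_ack=7000 B_seq=7000 B_ack=176
After event 3: A_seq=445 A_ack=7169 B_seq=7169 B_ack=176
After event 4: A_seq=471 A_ack=7169 B_seq=7169 B_ack=176
After event 5: A_seq=471 A_ack=7351 B_seq=7351 B_ack=176

Answer: 471 7351 7351 176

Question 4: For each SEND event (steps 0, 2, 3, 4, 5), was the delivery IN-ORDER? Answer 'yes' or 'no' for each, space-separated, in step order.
Answer: yes no yes no yes

Derivation:
Step 0: SEND seq=100 -> in-order
Step 2: SEND seq=325 -> out-of-order
Step 3: SEND seq=7000 -> in-order
Step 4: SEND seq=445 -> out-of-order
Step 5: SEND seq=7169 -> in-order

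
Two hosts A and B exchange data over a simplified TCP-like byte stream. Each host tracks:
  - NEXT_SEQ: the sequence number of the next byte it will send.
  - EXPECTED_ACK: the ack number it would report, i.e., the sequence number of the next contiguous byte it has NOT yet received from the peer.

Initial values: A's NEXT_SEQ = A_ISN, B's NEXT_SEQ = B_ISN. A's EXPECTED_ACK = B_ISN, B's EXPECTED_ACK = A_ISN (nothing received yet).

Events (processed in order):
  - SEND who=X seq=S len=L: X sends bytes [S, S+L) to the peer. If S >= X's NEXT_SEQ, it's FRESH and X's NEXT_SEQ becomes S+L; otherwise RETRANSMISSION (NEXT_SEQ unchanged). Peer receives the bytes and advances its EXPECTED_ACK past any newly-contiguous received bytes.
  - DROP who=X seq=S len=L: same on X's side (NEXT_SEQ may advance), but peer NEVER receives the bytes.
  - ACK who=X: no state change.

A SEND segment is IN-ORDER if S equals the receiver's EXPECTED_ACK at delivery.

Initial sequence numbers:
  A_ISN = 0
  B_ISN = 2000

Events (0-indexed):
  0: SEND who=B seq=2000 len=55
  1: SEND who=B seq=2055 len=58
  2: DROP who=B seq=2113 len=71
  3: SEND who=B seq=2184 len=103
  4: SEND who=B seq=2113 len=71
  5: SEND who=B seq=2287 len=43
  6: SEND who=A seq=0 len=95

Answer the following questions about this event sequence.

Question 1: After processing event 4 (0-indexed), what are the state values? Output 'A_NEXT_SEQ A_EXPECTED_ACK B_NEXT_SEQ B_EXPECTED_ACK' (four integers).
After event 0: A_seq=0 A_ack=2055 B_seq=2055 B_ack=0
After event 1: A_seq=0 A_ack=2113 B_seq=2113 B_ack=0
After event 2: A_seq=0 A_ack=2113 B_seq=2184 B_ack=0
After event 3: A_seq=0 A_ack=2113 B_seq=2287 B_ack=0
After event 4: A_seq=0 A_ack=2287 B_seq=2287 B_ack=0

0 2287 2287 0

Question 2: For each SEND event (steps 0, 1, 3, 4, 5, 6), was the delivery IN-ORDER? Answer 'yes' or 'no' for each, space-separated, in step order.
Answer: yes yes no yes yes yes

Derivation:
Step 0: SEND seq=2000 -> in-order
Step 1: SEND seq=2055 -> in-order
Step 3: SEND seq=2184 -> out-of-order
Step 4: SEND seq=2113 -> in-order
Step 5: SEND seq=2287 -> in-order
Step 6: SEND seq=0 -> in-order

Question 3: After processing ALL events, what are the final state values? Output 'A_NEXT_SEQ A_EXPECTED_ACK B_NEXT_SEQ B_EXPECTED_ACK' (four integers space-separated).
After event 0: A_seq=0 A_ack=2055 B_seq=2055 B_ack=0
After event 1: A_seq=0 A_ack=2113 B_seq=2113 B_ack=0
After event 2: A_seq=0 A_ack=2113 B_seq=2184 B_ack=0
After event 3: A_seq=0 A_ack=2113 B_seq=2287 B_ack=0
After event 4: A_seq=0 A_ack=2287 B_seq=2287 B_ack=0
After event 5: A_seq=0 A_ack=2330 B_seq=2330 B_ack=0
After event 6: A_seq=95 A_ack=2330 B_seq=2330 B_ack=95

Answer: 95 2330 2330 95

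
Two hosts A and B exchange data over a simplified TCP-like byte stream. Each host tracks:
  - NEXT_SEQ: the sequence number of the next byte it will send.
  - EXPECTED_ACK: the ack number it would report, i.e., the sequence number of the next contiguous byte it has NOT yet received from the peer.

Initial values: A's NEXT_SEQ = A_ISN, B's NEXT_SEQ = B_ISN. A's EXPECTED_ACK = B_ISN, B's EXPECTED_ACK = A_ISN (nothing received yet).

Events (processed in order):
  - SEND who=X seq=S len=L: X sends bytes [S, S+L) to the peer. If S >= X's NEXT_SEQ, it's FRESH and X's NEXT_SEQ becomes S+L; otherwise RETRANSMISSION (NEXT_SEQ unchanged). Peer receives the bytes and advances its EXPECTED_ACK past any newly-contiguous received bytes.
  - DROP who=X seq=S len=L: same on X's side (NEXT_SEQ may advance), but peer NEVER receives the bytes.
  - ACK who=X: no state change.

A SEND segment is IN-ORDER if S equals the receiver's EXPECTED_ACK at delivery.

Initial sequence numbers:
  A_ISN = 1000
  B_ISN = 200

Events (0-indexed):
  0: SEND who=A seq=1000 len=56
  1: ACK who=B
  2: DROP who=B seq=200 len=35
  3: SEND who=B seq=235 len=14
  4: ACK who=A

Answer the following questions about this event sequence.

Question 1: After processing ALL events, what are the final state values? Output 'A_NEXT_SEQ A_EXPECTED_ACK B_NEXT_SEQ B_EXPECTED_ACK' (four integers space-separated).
After event 0: A_seq=1056 A_ack=200 B_seq=200 B_ack=1056
After event 1: A_seq=1056 A_ack=200 B_seq=200 B_ack=1056
After event 2: A_seq=1056 A_ack=200 B_seq=235 B_ack=1056
After event 3: A_seq=1056 A_ack=200 B_seq=249 B_ack=1056
After event 4: A_seq=1056 A_ack=200 B_seq=249 B_ack=1056

Answer: 1056 200 249 1056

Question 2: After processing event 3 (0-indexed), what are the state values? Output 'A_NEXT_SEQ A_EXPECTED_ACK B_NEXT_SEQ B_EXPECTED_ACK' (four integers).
After event 0: A_seq=1056 A_ack=200 B_seq=200 B_ack=1056
After event 1: A_seq=1056 A_ack=200 B_seq=200 B_ack=1056
After event 2: A_seq=1056 A_ack=200 B_seq=235 B_ack=1056
After event 3: A_seq=1056 A_ack=200 B_seq=249 B_ack=1056

1056 200 249 1056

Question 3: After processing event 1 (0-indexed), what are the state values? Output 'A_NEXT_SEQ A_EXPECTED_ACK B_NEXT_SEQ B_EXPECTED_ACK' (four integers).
After event 0: A_seq=1056 A_ack=200 B_seq=200 B_ack=1056
After event 1: A_seq=1056 A_ack=200 B_seq=200 B_ack=1056

1056 200 200 1056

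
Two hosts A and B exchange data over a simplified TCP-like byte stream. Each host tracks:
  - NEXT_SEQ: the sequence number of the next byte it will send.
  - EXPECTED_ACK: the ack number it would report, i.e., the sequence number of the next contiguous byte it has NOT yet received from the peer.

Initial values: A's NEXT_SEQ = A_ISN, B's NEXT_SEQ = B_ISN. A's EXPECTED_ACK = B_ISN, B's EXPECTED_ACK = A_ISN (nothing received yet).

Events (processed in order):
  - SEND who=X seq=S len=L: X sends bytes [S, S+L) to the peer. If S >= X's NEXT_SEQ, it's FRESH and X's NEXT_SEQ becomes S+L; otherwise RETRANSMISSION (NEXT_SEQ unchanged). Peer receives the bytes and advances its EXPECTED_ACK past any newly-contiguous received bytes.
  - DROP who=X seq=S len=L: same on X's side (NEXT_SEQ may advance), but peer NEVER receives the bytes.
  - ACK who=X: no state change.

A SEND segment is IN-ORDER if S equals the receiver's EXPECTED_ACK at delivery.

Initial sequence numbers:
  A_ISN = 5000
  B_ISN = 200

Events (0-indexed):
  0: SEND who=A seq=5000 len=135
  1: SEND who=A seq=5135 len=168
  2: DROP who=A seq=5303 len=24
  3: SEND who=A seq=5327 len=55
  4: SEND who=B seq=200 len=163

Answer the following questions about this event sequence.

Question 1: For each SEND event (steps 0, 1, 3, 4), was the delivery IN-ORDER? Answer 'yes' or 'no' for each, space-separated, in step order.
Step 0: SEND seq=5000 -> in-order
Step 1: SEND seq=5135 -> in-order
Step 3: SEND seq=5327 -> out-of-order
Step 4: SEND seq=200 -> in-order

Answer: yes yes no yes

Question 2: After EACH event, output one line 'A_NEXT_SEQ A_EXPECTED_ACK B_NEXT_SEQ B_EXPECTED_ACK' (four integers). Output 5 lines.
5135 200 200 5135
5303 200 200 5303
5327 200 200 5303
5382 200 200 5303
5382 363 363 5303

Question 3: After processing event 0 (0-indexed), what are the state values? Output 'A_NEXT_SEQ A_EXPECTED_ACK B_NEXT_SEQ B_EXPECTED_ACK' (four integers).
After event 0: A_seq=5135 A_ack=200 B_seq=200 B_ack=5135

5135 200 200 5135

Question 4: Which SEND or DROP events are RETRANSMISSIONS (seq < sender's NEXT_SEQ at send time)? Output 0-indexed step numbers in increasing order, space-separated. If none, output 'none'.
Answer: none

Derivation:
Step 0: SEND seq=5000 -> fresh
Step 1: SEND seq=5135 -> fresh
Step 2: DROP seq=5303 -> fresh
Step 3: SEND seq=5327 -> fresh
Step 4: SEND seq=200 -> fresh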